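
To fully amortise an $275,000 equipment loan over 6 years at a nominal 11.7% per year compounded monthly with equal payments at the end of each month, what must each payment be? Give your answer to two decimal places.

$5,333.50

With 12 periods per year: i = 0.00975, n = 72.
PMT = 275000 / ( [1 − (1+0.00975)^(−72)] / 0.00975 ) = 275000 / 51.560914 = 5,333.4974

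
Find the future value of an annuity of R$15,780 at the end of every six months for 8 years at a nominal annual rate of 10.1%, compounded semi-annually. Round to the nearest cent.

R$374,834.54

Periodic rate i = 0.101/2 = 0.0505; n = 8 × 2 = 16 periods.
FV = PMT · [(1+i)^n − 1] / i = 15780 · 23.753773 = 374,834.5403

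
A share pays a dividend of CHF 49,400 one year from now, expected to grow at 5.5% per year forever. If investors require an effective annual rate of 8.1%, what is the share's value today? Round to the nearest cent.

CHF 1,900,000.00

PV = PMT / (i − g) = 49400 / (0.081 − 0.055) = 49400 / 0.026000 = 1,900,000.0000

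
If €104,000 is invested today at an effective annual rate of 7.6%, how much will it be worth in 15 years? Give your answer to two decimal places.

FV = 104,000 × (1 + 0.076)^15 = 312,045.1301

€312,045.13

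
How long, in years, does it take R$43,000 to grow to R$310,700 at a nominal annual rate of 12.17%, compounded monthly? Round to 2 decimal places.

16.33 years

Periodic rate i = 0.1217/12 = 0.0101417.
n = ln(310700/43000) / ln(1+0.0101417) = ln(7.22558) / 0.010091 = 195.9874 months
= 195.9874/12 years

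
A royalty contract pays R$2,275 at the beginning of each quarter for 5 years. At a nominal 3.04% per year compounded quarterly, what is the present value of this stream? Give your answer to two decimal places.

R$42,382.61

i = 0.0304/4 = 0.0076 per quarter; n = 5·4 = 20.
PV = PMT · [1 − (1+i)^(−n)] / i × (1+i) = 2275 · 18.629719 = 42,382.6099
Payments are at the start of each period, so multiply by (1+i).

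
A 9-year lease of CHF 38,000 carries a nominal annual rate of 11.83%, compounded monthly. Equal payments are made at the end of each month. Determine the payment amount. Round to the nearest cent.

i = 0.1183/12 = 0.00985833 per month; n = 9·12 = 108.
Annuity-PV factor = 66.275515; PMT = 38000 / 66.275515 = 573.3641

CHF 573.36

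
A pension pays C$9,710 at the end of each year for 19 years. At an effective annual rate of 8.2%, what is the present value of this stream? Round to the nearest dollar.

C$91,924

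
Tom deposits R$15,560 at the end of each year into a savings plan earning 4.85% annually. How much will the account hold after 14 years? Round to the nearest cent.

R$301,799.38

Accumulation factor s(14|0.0485) = 19.395847; FV = 15560 × 19.395847 = 301,799.3782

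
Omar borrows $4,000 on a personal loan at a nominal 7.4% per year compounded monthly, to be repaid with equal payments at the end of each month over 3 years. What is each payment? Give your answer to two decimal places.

With 12 periods per year: i = 0.00616667, n = 36.
PMT = 4000 / ( [1 − (1+0.00616667)^(−36)] / 0.00616667 ) = 4000 / 32.195427 = 124.2412

$124.24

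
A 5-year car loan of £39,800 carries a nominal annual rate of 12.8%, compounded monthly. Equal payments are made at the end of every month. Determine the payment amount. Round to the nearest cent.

£901.50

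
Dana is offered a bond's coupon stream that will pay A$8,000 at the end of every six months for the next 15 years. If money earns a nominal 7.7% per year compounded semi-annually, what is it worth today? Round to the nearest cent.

A$140,890.96

Periodic rate i = 0.077/2 = 0.0385; n = 15 × 2 = 30 periods.
PV = PMT · [1 − (1+i)^(−n)] / i = 8000 · 17.611370 = 140,890.9579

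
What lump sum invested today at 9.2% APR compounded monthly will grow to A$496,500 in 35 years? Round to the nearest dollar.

A$20,083

i = 0.092/12 = 0.00766667 per month; n = 35·12 = 420.
PV = FV·(1+i)^(−n) = 496,500 × 0.040449 = 20,082.8073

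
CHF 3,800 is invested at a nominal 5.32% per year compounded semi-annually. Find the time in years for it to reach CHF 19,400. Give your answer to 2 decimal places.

Periodic rate i = 0.0532/2 = 0.0266.
n = ln(19400/3800) / ln(1+0.0266) = ln(5.10526) / 0.026252 = 62.1000 half-years
= 62.1000/2 years

31.05 years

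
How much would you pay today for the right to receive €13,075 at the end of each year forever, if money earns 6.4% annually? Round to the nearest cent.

€204,296.88

PV = C/r = 13075/0.064 = 204,296.8750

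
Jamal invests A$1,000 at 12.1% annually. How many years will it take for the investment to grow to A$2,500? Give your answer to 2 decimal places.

n = ln(2500/1000) / ln(1+0.121) = ln(2.50000) / 0.114221 = 8.0221 years

8.02 years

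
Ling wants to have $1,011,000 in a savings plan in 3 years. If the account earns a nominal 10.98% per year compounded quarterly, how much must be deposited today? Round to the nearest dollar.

i = 0.1098/4 = 0.02745 per quarter; n = 3·4 = 12.
Discount factor = (1+0.02745)^(−12) = 0.722556; PV = 1,011,000 × 0.722556 = 730,504.3355

$730,504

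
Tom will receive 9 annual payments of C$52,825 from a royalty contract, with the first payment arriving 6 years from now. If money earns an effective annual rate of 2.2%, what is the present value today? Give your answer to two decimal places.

C$383,052.58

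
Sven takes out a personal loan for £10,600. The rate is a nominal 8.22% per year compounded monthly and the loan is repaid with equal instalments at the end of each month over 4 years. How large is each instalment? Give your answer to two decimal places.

With 12 periods per year: i = 0.00685, n = 48.
Annuity-PV factor = 40.789152; PMT = 10600 / 40.789152 = 259.8730

£259.87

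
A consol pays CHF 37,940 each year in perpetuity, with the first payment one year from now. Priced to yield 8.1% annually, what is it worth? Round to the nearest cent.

CHF 468,395.06

PV = PMT / i = 37940 / 0.081 = 468,395.0617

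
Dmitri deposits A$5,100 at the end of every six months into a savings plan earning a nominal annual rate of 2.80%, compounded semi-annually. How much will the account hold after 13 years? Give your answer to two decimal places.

Periodic rate i = 0.028/2 = 0.014; n = 13 × 2 = 26 periods.
FV = PMT · [(1+i)^n − 1] / i = 5100 · 31.103279 = 158,626.7216

A$158,626.72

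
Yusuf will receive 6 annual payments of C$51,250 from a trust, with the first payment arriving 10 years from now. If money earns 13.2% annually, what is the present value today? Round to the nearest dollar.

PV at t=9 (ordinary 6-year annuity): 51250 × a(6|0.132) = 51250 × 3.975384 = 203,738.4546
Discount back 9 years: 203,738.4546 × (1+0.132)^(−9) = 203,738.4546 × 0.327629 = 66,750.5988

C$66,751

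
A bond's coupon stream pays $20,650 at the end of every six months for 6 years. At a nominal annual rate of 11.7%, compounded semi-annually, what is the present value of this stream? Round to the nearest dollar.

With 2 periods per year: i = 0.0585, n = 12.
PV = PMT · [1 − (1+i)^(−n)] / i = 20650 · 8.453220 = 174,559.0018

$174,559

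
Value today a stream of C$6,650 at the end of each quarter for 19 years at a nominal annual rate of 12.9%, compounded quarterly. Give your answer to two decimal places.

With 4 periods per year: i = 0.03225, n = 76.
PV = PMT · [1 − (1+i)^(−n)] / i = 6650 · 28.229200 = 187,724.1798

C$187,724.18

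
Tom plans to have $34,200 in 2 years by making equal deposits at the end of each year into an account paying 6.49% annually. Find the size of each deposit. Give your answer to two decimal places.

$16,562.55

PMT = 34200 / ( [(1+0.0649)^2 − 1] / 0.0649 ) = 34200 / 2.064900 = 16,562.5454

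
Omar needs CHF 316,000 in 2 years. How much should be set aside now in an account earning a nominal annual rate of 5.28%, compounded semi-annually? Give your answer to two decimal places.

Periodic rate i = 0.0528/2 = 0.0264; n = 2 × 2 = 4 periods.
Discount factor = (1+0.0264)^(−4) = 0.901018; PV = 316,000 × 0.901018 = 284,721.6614

CHF 284,721.66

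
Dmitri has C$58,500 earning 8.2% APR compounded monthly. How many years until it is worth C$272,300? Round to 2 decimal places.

Periodic rate i = 0.082/12 = 0.00683333.
n = ln(272300/58500) / ln(1+0.00683333) = ln(4.65470) / 0.006810 = 225.8233 months
= 225.8233/12 years

18.82 years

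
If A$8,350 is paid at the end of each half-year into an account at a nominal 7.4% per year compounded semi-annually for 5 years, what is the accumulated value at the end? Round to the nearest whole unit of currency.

i = 0.074/2 = 0.037 per half-year; n = 5·2 = 10.
Accumulation factor s(10|0.037) = 11.840404; FV = 8350 × 11.840404 = 98,867.3758

A$98,867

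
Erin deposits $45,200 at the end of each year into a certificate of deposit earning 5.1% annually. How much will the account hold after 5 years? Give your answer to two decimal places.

FV = 45200 × [(1+0.051)^5 − 1] / 0.051 = 45200 × 5.536680 = 250,257.9369

$250,257.94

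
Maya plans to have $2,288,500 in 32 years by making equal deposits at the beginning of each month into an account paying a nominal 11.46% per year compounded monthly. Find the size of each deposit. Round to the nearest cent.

$577.80

Periodic rate i = 0.1146/12 = 0.00955; n = 32 × 12 = 384 periods.
PMT = 2.2885e+06 / ( [(1+0.00955)^384 − 1] / 0.00955 × (1+i) ) = 2.2885e+06 / 3960.709343 = 577.8005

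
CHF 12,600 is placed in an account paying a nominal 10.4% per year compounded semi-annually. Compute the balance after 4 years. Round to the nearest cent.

Periodic rate i = 0.104/2 = 0.052; n = 4 × 2 = 8 periods.
12,600 × (1+0.052)^8 = 12,600 × 1.500120 = 18,901.5084

CHF 18,901.51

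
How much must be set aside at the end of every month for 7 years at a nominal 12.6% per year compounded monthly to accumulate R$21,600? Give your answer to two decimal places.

R$161.46

Periodic rate i = 0.126/12 = 0.0105; n = 7 × 12 = 84 periods.
PMT = 21600 / ( [(1+0.0105)^84 − 1] / 0.0105 ) = 21600 / 133.775572 = 161.4645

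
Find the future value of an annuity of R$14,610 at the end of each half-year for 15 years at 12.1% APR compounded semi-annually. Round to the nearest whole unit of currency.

R$1,165,256

With 2 periods per year: i = 0.0605, n = 30.
FV = 14610 × [(1+0.0605)^30 − 1] / 0.0605 = 14610 × 79.757444 = 1,165,256.2521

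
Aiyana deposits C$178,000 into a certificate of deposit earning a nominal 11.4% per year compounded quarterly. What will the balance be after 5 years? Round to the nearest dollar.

i = 0.114/4 = 0.0285 per quarter; n = 5·4 = 20.
FV = PV·(1+i)^n = 178,000 × 1.754228 = 312,252.4991

C$312,252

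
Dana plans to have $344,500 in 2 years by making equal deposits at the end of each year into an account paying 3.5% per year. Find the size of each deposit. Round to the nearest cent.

PMT = 344500 / ( [(1+0.035)^2 − 1] / 0.035 ) = 344500 / 2.035000 = 169,287.4693

$169,287.47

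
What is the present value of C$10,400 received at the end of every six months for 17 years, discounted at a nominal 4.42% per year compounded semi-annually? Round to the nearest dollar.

C$246,785

i = 0.0442/2 = 0.0221 per half-year; n = 17·2 = 34.
PV = PMT · [1 − (1+i)^(−n)] / i = 10400 · 23.729352 = 246,785.2559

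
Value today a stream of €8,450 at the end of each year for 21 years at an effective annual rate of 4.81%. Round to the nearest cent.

PV = PMT · [1 − (1+i)^(−n)] / i = 8450 · 13.038306 = 110,173.6860

€110,173.69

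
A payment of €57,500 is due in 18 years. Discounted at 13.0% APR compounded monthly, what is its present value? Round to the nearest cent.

€5,608.98

i = 0.13/12 = 0.0108333 per month; n = 18·12 = 216.
PV = FV·(1+i)^(−n) = 57,500 × 0.097548 = 5,608.9815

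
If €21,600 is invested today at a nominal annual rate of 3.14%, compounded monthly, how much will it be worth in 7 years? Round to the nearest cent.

With 12 periods per year: i = 0.00261667, n = 84.
FV = PV·(1+i)^n = 21,600 × 1.245470 = 26,902.1509

€26,902.15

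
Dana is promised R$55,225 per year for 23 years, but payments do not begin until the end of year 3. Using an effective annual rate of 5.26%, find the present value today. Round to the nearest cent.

R$656,144.87

Value one period before first payment (t=2): 55225 × [1 − (1+0.0526)^(−23)] / 0.0526 = 55225 × 13.164087 = 726,986.7082
Discount back 2 years: 726,986.7082 × (1+0.0526)^(−2) = 726,986.7082 × 0.902554 = 656,144.8723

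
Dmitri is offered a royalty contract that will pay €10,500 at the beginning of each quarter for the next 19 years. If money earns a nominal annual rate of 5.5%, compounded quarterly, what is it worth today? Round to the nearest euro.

€499,934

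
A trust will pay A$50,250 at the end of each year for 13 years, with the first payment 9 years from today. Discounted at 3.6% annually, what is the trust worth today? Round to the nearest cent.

Value one period before first payment (t=8): 50250 × [1 − (1+0.036)^(−13)] / 0.036 = 50250 × 10.238138 = 514,466.4159
Discount back 8 years: 514,466.4159 × (1+0.036)^(−8) = 514,466.4159 × 0.753567 = 387,684.9895

A$387,684.99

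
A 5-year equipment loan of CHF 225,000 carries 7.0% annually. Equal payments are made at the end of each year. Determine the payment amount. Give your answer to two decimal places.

CHF 54,875.41

Annuity-PV factor = 4.100197; PMT = 225000 / 4.100197 = 54,875.4062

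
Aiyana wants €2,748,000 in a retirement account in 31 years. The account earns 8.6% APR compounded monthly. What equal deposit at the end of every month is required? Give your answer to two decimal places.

i = 0.086/12 = 0.00716667 per month; n = 31·12 = 372.
PMT = 2.748e+06 / ( [(1+0.00716667)^372 − 1] / 0.00716667 ) = 2.748e+06 / 1848.311008 = 1,486.7628

€1,486.76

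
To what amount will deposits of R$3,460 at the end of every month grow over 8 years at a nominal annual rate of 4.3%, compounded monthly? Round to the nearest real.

R$395,610

Periodic rate i = 0.043/12 = 0.00358333; n = 8 × 12 = 96 periods.
Accumulation factor s(96|0.00358333) = 114.338117; FV = 3460 × 114.338117 = 395,609.8856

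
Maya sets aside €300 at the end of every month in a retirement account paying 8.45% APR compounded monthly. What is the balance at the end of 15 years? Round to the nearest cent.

€108,051.95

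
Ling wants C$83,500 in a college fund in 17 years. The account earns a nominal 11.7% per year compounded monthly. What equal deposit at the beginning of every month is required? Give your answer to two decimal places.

C$129.25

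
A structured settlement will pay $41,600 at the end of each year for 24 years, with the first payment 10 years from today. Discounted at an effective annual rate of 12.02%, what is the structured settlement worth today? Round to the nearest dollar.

Value one period before first payment (t=9): 41600 × [1 − (1+0.1202)^(−24)] / 0.1202 = 41600 × 7.773707 = 323,386.2243
Discount back 9 years: 323,386.2243 × (1+0.1202)^(−9) = 323,386.2243 × 0.360031 = 116,429.0626

$116,429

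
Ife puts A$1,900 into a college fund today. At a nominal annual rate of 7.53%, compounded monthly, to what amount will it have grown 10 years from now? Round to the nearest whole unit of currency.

A$4,025

Periodic rate i = 0.0753/12 = 0.006275; n = 10 × 12 = 120 periods.
FV = 1,900 × (1 + 0.006275)^120 = 4,024.9045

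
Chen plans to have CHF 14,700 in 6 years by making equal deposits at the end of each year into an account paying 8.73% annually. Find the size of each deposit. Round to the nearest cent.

CHF 1,967.28

PMT = 14700 / ( [(1+0.0873)^6 − 1] / 0.0873 ) = 14700 / 7.472259 = 1,967.2764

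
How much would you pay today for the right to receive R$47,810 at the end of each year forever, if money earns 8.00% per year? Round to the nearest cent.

R$597,625.00

PV = PMT / i = 47810 / 0.08 = 597,625.0000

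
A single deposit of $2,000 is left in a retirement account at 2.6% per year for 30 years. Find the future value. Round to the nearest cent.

2,000 × (1+0.026)^30 = 2,000 × 2.159836 = 4,319.6725

$4,319.67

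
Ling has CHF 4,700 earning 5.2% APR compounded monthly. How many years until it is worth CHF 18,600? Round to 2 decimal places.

Periodic rate i = 0.052/12 = 0.00433333.
(1+i)^n = 18600/4700 = 3.95745, so n = ln 3.95745 / ln 1.00433 = 318.1332 months
= 318.1332/12 years

26.51 years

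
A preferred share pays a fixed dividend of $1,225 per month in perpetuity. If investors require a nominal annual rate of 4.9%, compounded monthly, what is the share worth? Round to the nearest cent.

$300,000.00

Periodic rate i = 0.049/12 = 0.00408333.
PV = PMT / i = 1225 / 0.00408333 = 300,000.0000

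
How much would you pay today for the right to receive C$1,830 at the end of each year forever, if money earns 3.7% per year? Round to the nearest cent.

C$49,459.46

PV = PMT / i = 1830 / 0.037 = 49,459.4595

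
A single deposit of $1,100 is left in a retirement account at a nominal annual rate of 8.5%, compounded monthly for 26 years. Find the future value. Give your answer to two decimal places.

With 12 periods per year: i = 0.00708333, n = 312.
FV = PV·(1+i)^n = 1,100 × 9.044978 = 9,949.4758

$9,949.48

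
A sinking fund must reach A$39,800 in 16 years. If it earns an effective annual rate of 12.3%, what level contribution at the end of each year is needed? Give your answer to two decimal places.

A$906.81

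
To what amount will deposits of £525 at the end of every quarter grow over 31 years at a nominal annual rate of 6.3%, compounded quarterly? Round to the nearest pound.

With 4 periods per year: i = 0.01575, n = 124.
FV = 525 × [(1+0.01575)^124 − 1] / 0.01575 = 525 × 377.353511 = 198,110.5934

£198,111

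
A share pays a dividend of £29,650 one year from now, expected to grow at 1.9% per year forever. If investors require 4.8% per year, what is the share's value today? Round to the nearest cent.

£1,022,413.79

PV = D₁/(r − g) = 29650/(0.048 − 0.019) = 1,022,413.7931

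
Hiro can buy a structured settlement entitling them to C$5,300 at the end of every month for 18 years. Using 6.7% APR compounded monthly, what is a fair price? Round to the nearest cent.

C$664,099.44

With 12 periods per year: i = 0.00558333, n = 216.
Annuity factor a(216|0.00558333) = 125.301781; PV = 5300 × 125.301781 = 664,099.4419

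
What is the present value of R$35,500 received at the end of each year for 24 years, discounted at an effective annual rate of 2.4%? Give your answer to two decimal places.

R$641,988.00

PV = PMT · [1 − (1+i)^(−n)] / i = 35500 · 18.084169 = 641,988.0018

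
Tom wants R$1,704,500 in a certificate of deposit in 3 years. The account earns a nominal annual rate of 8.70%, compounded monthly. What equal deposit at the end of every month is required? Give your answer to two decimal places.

i = 0.087/12 = 0.00725 per month; n = 3·12 = 36.
FV-annuity factor = 40.966325; PMT = 1.7045e+06 / 40.966325 = 41,607.3441

R$41,607.34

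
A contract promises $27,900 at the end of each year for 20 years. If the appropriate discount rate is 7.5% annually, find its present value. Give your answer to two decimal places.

$284,426.31

Annuity factor a(20|0.075) = 10.194491; PV = 27900 × 10.194491 = 284,426.3089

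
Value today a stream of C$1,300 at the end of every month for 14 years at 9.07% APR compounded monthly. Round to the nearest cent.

Periodic rate i = 0.0907/12 = 0.00755833; n = 14 × 12 = 168 periods.
Annuity factor a(168|0.00755833) = 94.963771; PV = 1300 × 94.963771 = 123,452.9018

C$123,452.90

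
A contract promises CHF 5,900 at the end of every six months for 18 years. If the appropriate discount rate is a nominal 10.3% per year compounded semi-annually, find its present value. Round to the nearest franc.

CHF 95,774

Periodic rate i = 0.103/2 = 0.0515; n = 18 × 2 = 36 periods.
PV = 5900 × [1 − (1+0.0515)^(−36)] / 0.0515 = 5900 × 16.232847 = 95,773.7977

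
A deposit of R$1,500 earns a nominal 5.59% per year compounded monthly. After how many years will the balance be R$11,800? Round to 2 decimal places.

36.98 years

Periodic rate i = 0.0559/12 = 0.00465833.
n = ln(11800/1500) / ln(1+0.00465833) = ln(7.86667) / 0.004648 = 443.8143 months
= 443.8143/12 years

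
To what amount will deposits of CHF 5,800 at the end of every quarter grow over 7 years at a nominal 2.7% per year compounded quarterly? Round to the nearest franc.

Periodic rate i = 0.027/4 = 0.00675; n = 7 × 4 = 28 periods.
FV = PMT · [(1+i)^n − 1] / i = 5800 · 30.707269 = 178,102.1613

CHF 178,102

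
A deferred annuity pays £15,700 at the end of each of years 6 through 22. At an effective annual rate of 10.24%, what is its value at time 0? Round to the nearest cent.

£76,215.06

Value one period before first payment (t=5): 15700 × [1 − (1+0.1024)^(−17)] / 0.1024 = 15700 × 7.903823 = 124,090.0162
Discount back 5 years: 124,090.0162 × (1+0.1024)^(−5) = 124,090.0162 × 0.614192 = 76,215.0639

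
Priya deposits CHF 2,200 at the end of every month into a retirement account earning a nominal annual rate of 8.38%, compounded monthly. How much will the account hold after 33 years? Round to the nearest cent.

With 12 periods per year: i = 0.00698333, n = 396.
FV = 2200 × [(1+0.00698333)^396 − 1] / 0.00698333 = 2200 × 2109.801560 = 4,641,563.4326

CHF 4,641,563.43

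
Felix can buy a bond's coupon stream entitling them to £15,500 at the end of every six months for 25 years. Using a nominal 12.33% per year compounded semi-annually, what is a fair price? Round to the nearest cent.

i = 0.1233/2 = 0.06165 per half-year; n = 25·2 = 50.
PV = 15500 × [1 − (1+0.06165)^(−50)] / 0.06165 = 15500 × 15.405898 = 238,791.4235

£238,791.42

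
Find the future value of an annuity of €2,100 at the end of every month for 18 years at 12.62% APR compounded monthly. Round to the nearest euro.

€1,713,397

With 12 periods per year: i = 0.0105167, n = 216.
FV = 2100 × [(1+0.0105167)^216 − 1] / 0.0105167 = 2100 × 815.903128 = 1,713,396.5692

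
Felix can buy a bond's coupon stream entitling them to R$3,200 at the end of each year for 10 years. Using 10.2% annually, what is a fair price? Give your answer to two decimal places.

PV = 3200 × [1 − (1+0.102)^(−10)] / 0.102 = 3200 × 6.092127 = 19,494.8077

R$19,494.81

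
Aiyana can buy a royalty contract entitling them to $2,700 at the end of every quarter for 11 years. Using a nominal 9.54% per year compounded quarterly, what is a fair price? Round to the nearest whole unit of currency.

With 4 periods per year: i = 0.02385, n = 44.
PV = 2700 × [1 − (1+0.02385)^(−44)] / 0.02385 = 2700 × 27.065502 = 73,076.8544

$73,077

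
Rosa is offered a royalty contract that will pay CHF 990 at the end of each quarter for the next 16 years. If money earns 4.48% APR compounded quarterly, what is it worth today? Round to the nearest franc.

CHF 45,057

i = 0.0448/4 = 0.0112 per quarter; n = 16·4 = 64.
Annuity factor a(64|0.0112) = 45.512335; PV = 990 × 45.512335 = 45,057.2114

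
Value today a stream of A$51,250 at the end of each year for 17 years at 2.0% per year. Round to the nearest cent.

PV = 51250 × [1 − (1+0.02)^(−17)] / 0.02 = 51250 × 14.291872 = 732,458.4337

A$732,458.43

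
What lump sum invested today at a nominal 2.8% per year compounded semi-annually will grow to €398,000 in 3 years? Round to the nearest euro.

€366,147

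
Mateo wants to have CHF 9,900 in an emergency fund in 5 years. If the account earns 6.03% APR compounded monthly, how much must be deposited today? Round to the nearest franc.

CHF 7,329

i = 0.0603/12 = 0.005025 per month; n = 5·12 = 60.
PV = 9,900 / (1 + 0.005025)^60 = 9,900 / 1.350865 = 7,328.6384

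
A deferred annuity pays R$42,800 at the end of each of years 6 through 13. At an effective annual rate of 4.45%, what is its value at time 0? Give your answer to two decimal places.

R$227,542.40

Value one period before first payment (t=5): 42800 × [1 − (1+0.0445)^(−8)] / 0.0445 = 42800 × 6.609381 = 282,881.5032
Discount back 5 years: 282,881.5032 × (1+0.0445)^(−5) = 282,881.5032 × 0.804374 = 227,542.3974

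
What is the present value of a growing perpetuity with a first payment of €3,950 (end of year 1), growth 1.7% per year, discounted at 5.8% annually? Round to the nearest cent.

€96,341.46

PV = PMT / (i − g) = 3950 / (0.058 − 0.017) = 3950 / 0.041000 = 96,341.4634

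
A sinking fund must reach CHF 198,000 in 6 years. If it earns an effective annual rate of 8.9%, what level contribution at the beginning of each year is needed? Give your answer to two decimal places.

FV-annuity factor × (1+i) = 8.172266; PMT = 198000 / 8.172266 = 24,228.2860

CHF 24,228.29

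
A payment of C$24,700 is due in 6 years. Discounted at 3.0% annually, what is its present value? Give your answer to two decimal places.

C$20,685.86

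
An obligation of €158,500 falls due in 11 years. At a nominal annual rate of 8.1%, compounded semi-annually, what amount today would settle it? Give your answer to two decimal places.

€66,176.44

Periodic rate i = 0.081/2 = 0.0405; n = 11 × 2 = 22 periods.
PV = 158,500 / (1 + 0.0405)^22 = 158,500 / 2.395112 = 66,176.4409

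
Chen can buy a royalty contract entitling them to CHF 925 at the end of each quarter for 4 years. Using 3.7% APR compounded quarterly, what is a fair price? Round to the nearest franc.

CHF 13,698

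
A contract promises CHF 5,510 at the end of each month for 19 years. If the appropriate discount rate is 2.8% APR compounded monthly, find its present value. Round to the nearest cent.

CHF 973,397.20

i = 0.028/12 = 0.00233333 per month; n = 19·12 = 228.
PV = 5510 × [1 − (1+0.00233333)^(−228)] / 0.00233333 = 5510 × 176.660108 = 973,397.1973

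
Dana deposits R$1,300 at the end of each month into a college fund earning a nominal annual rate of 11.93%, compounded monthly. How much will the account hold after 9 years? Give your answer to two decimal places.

R$249,850.10

i = 0.1193/12 = 0.00994167 per month; n = 9·12 = 108.
FV = 1300 × [(1+0.00994167)^108 − 1] / 0.00994167 = 1300 × 192.192381 = 249,850.0959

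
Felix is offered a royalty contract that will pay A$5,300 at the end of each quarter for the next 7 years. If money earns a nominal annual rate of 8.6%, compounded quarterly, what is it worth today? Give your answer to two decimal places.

A$110,629.29

Periodic rate i = 0.086/4 = 0.0215; n = 7 × 4 = 28 periods.
PV = PMT · [1 − (1+i)^(−n)] / i = 5300 · 20.873450 = 110,629.2862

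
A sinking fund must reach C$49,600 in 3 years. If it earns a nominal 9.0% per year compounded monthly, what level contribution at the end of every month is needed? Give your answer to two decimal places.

Periodic rate i = 0.09/12 = 0.0075; n = 3 × 12 = 36 periods.
FV-annuity factor = 41.152716; PMT = 49600 / 41.152716 = 1,205.2667

C$1,205.27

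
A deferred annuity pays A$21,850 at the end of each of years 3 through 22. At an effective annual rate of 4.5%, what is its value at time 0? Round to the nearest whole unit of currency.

A$260,272

Value one period before first payment (t=2): 21850 × [1 − (1+0.045)^(−20)] / 0.045 = 21850 × 13.007936 = 284,223.4115
PV₀ = 284,223.4115 / (1+0.045)^2 = 284,223.4115 / 1.092025 = 260,271.8907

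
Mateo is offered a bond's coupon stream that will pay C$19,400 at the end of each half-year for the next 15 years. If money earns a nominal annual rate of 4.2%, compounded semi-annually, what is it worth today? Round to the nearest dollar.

C$428,576

Periodic rate i = 0.042/2 = 0.021; n = 15 × 2 = 30 periods.
PV = 19400 × [1 − (1+0.021)^(−30)] / 0.021 = 19400 × 22.091538 = 428,575.8439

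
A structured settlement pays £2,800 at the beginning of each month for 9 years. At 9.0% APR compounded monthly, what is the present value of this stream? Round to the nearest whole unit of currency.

£208,301

With 12 periods per year: i = 0.0075, n = 108.
PV = PMT · [1 − (1+i)^(−n)] / i × (1+i) = 2800 · 74.393177 = 208,300.8955
(Beginning-of-period payments → annuity-due factor ×(1+i).)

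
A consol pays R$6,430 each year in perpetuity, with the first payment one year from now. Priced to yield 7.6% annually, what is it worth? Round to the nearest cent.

R$84,605.26

PV = PMT / i = 6430 / 0.076 = 84,605.2632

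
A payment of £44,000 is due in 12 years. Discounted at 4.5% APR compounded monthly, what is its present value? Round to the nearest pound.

£25,667

Periodic rate i = 0.045/12 = 0.00375; n = 12 × 12 = 144 periods.
PV = FV·(1+i)^(−n) = 44,000 × 0.583337 = 25,666.8329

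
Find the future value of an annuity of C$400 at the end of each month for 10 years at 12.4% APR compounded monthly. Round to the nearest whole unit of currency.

C$94,208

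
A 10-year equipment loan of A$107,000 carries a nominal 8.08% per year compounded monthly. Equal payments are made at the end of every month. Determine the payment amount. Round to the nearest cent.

With 12 periods per year: i = 0.00673333, n = 120.
PMT = 107000 / ( [1 − (1+0.00673333)^(−120)] / 0.00673333 ) = 107000 / 82.135032 = 1,302.7328

A$1,302.73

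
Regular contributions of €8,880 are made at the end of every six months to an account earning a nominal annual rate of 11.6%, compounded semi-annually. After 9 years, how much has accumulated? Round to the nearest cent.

i = 0.116/2 = 0.058 per half-year; n = 9·2 = 18.
FV = PMT · [(1+i)^n − 1] / i = 8880 · 30.326526 = 269,299.5486

€269,299.55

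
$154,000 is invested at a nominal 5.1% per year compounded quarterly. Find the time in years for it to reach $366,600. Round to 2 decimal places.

Periodic rate i = 0.051/4 = 0.01275.
n = ln(366600/154000) / ln(1+0.01275) = ln(2.38052) / 0.012669 = 68.4577 quarters
= 68.4577/4 years

17.11 years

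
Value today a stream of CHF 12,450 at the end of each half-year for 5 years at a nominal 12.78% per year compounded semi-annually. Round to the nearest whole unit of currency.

CHF 89,963

Periodic rate i = 0.1278/2 = 0.0639; n = 5 × 2 = 10 periods.
Annuity factor a(10|0.0639) = 7.225982; PV = 12450 × 7.225982 = 89,963.4746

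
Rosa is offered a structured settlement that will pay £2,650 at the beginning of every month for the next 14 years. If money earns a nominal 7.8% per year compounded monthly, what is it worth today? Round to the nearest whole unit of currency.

£272,167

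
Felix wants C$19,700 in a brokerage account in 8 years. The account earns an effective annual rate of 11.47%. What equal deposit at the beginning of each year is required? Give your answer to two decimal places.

C$1,464.90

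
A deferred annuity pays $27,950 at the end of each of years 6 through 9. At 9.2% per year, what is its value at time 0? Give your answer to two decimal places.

$58,059.36

PV at t=5 (ordinary 4-year annuity): 27950 × a(4|0.092) = 27950 × 3.225549 = 90,154.0850
PV₀ = 90,154.0850 / (1+0.092)^5 = 90,154.0850 / 1.552792 = 58,059.3565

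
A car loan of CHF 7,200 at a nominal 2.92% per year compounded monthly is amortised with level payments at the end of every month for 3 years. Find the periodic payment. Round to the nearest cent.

CHF 209.13

i = 0.0292/12 = 0.00243333 per month; n = 3·12 = 36.
Annuity-PV factor = 34.428188; PMT = 7200 / 34.428188 = 209.1310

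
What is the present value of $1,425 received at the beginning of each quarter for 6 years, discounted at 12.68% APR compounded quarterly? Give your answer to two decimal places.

$24,448.28

With 4 periods per year: i = 0.0317, n = 24.
Annuity factor a(24|0.0317) × (1+i) = 17.156690; PV = 1425 × 17.156690 = 24,448.2839
(Beginning-of-period payments → annuity-due factor ×(1+i).)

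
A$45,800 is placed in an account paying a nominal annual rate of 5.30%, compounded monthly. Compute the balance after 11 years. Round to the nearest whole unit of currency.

i = 0.053/12 = 0.00441667 per month; n = 11·12 = 132.
FV = 45,800 × (1 + 0.00441667)^132 = 81,941.0766

A$81,941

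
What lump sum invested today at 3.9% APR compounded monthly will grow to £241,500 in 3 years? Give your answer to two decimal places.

£214,875.59

Periodic rate i = 0.039/12 = 0.00325; n = 3 × 12 = 36 periods.
Discount factor = (1+0.00325)^(−36) = 0.889754; PV = 241,500 × 0.889754 = 214,875.5852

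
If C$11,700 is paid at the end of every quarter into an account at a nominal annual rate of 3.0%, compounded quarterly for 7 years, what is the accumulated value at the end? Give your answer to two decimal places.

C$363,030.33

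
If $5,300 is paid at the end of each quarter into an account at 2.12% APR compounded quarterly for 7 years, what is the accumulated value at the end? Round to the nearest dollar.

$159,522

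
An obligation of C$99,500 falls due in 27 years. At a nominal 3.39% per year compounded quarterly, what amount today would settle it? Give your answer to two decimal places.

Periodic rate i = 0.0339/4 = 0.008475; n = 27 × 4 = 108 periods.
PV = FV·(1+i)^(−n) = 99,500 × 0.401944 = 39,993.4005

C$39,993.40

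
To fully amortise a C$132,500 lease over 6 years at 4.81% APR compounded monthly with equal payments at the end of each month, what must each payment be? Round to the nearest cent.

With 12 periods per year: i = 0.00400833, n = 72.
Annuity-PV factor = 62.433868; PMT = 132500 / 62.433868 = 2,122.2456

C$2,122.25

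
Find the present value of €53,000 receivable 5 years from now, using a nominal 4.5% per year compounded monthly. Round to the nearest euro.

Periodic rate i = 0.045/12 = 0.00375; n = 5 × 12 = 60 periods.
PV = 53,000 / (1 + 0.00375)^60 = 53,000 / 1.251796 = 42,339.1732

€42,339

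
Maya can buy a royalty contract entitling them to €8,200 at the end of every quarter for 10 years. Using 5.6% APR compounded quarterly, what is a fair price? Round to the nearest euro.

With 4 periods per year: i = 0.014, n = 40.
Annuity factor a(40|0.014) = 30.469155; PV = 8200 × 30.469155 = 249,847.0679

€249,847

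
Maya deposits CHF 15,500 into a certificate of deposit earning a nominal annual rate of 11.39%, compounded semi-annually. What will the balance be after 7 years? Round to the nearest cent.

CHF 33,658.43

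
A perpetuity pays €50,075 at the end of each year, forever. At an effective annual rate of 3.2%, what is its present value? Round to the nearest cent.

PV = PMT / i = 50075 / 0.032 = 1,564,843.7500

€1,564,843.75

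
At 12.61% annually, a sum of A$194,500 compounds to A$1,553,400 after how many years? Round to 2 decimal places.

17.50 years

n = ln(1.5534e+06/194500) / ln(1+0.1261) = ln(7.98663) / 0.118760 = 17.4955 years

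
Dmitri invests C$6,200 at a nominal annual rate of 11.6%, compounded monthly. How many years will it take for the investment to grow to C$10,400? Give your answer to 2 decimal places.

Periodic rate i = 0.116/12 = 0.00966667.
n = ln(10400/6200) / ln(1+0.00966667) = ln(1.67742) / 0.009620 = 53.7675 months
= 53.7675/12 years

4.48 years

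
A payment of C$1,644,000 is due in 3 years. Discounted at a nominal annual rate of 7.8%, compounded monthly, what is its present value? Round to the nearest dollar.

i = 0.078/12 = 0.0065 per month; n = 3·12 = 36.
PV = FV·(1+i)^(−n) = 1,644,000 × 0.791961 = 1,301,984.3414

C$1,301,984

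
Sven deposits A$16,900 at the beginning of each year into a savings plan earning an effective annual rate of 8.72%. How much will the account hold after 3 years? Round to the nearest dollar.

FV = 16900 × [(1+0.0872)^3 − 1] / 0.0872 × (1+i) = 16900 × 3.554278 = 60,067.3052
(annuity-due: payments at period start, so ×(1+i).)

A$60,067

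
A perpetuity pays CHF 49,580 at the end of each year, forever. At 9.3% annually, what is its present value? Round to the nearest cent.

CHF 533,118.28

PV = PMT / i = 49580 / 0.093 = 533,118.2796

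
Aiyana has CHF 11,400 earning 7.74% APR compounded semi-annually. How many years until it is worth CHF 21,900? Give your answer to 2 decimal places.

Periodic rate i = 0.0774/2 = 0.0387.
(1+i)^n = 21900/11400 = 1.92105, so n = ln 1.92105 / ln 1.0387 = 17.1945 half-years
= 17.1945/2 years

8.60 years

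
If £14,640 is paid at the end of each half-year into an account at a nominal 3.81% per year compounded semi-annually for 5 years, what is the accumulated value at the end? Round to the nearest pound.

Periodic rate i = 0.0381/2 = 0.01905; n = 5 × 2 = 10 periods.
FV = PMT · [(1+i)^n − 1] / i = 14640 · 10.902284 = 159,609.4350

£159,609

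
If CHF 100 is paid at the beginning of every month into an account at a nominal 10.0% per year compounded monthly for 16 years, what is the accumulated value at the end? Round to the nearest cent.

Periodic rate i = 0.1/12 = 0.00833333; n = 16 × 12 = 192 periods.
Accumulation factor s(192|0.00833333) × (1+i) = 474.356679; FV = 100 × 474.356679 = 47,435.6679
(annuity-due: payments at period start, so ×(1+i).)

CHF 47,435.67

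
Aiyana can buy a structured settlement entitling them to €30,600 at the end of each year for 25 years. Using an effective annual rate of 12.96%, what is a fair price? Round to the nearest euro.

€224,891

Annuity factor a(25|0.1296) = 7.349377; PV = 30600 × 7.349377 = 224,890.9438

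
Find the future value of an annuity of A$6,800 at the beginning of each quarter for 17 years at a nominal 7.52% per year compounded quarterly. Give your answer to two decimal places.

A$939,136.28

i = 0.0752/4 = 0.0188 per quarter; n = 17·4 = 68.
Accumulation factor s(68|0.0188) × (1+i) = 138.108276; FV = 6800 × 138.108276 = 939,136.2784
(annuity-due: payments at period start, so ×(1+i).)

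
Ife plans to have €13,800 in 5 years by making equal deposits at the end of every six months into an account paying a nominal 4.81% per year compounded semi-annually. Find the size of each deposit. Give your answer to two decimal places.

€1,237.15

i = 0.0481/2 = 0.02405 per half-year; n = 5·2 = 10.
PMT = 13800 / ( [(1+0.02405)^10 − 1] / 0.02405 ) = 13800 / 11.154666 = 1,237.1505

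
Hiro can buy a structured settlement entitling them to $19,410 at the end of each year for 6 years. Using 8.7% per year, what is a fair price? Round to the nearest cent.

PV = 19410 × [1 − (1+0.087)^(−6)] / 0.087 = 19410 × 4.526328 = 87,856.0192

$87,856.02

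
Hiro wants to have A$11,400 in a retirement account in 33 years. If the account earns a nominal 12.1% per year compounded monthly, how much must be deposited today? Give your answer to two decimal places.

A$214.51

Periodic rate i = 0.121/12 = 0.0100833; n = 33 × 12 = 396 periods.
PV = 11,400 / (1 + 0.0100833)^396 = 11,400 / 53.143879 = 214.5120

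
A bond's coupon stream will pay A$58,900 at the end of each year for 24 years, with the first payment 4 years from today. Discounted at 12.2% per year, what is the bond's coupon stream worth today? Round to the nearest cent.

PV at t=3 (ordinary 24-year annuity): 58900 × a(24|0.122) = 58900 × 7.679339 = 452,313.0652
PV₀ = 452,313.0652 / (1+0.122)^3 = 452,313.0652 / 1.412468 = 320,228.9283

A$320,228.93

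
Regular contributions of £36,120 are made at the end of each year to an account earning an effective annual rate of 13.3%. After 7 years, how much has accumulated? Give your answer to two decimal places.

£379,307.86

FV = PMT · [(1+i)^n − 1] / i = 36120 · 10.501325 = 379,307.8610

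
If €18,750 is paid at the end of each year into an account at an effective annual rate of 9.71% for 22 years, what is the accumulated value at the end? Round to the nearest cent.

€1,290,096.88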